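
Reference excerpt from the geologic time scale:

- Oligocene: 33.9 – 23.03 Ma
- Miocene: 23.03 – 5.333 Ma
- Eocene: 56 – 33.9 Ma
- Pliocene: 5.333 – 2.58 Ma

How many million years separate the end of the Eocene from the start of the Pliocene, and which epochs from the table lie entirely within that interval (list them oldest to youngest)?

28.567 million years; Oligocene, Miocene

The Eocene closes at 33.9 Ma and the Pliocene opens at 5.333 Ma, so the interval is 33.9 − 5.333 = 28.567 Myr.
An epoch fits inside if it starts at or after 33.9 Ma and ends at or before 5.333 Ma; oldest first that gives Oligocene, Miocene.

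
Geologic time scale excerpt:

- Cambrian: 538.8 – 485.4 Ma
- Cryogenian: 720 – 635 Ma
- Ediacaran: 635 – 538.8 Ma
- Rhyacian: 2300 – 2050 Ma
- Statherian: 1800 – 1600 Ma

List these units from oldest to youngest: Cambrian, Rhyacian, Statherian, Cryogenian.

Rhyacian, Statherian, Cryogenian, Cambrian

The oldest of these is Rhyacian (starts 2300 Ma) and the youngest is Cambrian (ends 485.4 Ma).
In between, by decreasing start age: Statherian (1800), Cryogenian (720).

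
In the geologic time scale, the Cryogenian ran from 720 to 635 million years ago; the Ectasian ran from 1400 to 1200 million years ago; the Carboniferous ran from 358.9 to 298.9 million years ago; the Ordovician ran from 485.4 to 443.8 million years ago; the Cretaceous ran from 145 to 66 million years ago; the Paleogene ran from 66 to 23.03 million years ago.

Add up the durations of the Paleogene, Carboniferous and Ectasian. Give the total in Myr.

Each duration: Paleogene = 42.97; Carboniferous = 60; Ectasian = 200.
Sum: 42.97 + 60 + 200 = 302.97 Myr.

302.97 million years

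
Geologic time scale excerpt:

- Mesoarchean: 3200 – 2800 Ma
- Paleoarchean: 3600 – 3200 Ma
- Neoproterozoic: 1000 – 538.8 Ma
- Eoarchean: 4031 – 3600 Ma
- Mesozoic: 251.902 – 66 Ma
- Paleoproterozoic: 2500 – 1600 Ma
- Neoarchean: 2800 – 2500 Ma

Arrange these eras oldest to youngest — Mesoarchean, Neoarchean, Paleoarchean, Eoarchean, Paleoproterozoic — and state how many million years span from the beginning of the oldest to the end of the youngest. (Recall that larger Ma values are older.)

Start ages (Ma): Eoarchean 4031, Paleoarchean 3600, Mesoarchean 3200, Neoarchean 2800, Paleoproterozoic 2500.
Ordered oldest to youngest: Eoarchean, Paleoarchean, Mesoarchean, Neoarchean, Paleoproterozoic.
Span = 4031 − 1600 = 2431 Myr.

Eoarchean → Paleoarchean → Mesoarchean → Neoarchean → Paleoproterozoic; total span 2431 Myr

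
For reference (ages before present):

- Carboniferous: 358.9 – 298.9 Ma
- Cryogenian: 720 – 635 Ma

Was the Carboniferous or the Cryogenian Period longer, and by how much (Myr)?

Cryogenian, by 25 million years

Carboniferous: 358.9 − 298.9 = 60 Myr.
Cryogenian: 720 − 635 = 85 Myr.
Difference: 85 − 60 = 25 Myr, so the Cryogenian was longer.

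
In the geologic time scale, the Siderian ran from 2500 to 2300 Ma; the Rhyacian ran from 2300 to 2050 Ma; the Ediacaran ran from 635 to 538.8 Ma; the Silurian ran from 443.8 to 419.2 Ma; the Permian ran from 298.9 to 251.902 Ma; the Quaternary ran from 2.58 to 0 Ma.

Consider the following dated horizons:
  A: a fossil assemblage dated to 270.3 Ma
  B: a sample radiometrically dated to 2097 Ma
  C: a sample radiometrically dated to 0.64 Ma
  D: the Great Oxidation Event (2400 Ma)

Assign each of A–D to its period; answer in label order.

A: 270.3 Ma lies in 298.9–251.902 Ma, so Permian.
B: 2097 Ma lies in 2300–2050 Ma, so Rhyacian.
C: 0.64 Ma lies in 2.58–0 Ma, so Quaternary.
D: 2400 Ma lies in 2500–2300 Ma, so Siderian.

A — Permian; B — Rhyacian; C — Quaternary; D — Siderian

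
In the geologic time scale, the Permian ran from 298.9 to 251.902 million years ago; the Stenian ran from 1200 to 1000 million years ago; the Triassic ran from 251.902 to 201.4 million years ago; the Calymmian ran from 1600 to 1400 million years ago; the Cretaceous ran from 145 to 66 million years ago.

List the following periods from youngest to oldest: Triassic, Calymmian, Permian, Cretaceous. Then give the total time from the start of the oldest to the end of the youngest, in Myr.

Start ages (Ma): Calymmian 1600, Permian 298.9, Triassic 251.902, Cretaceous 145.
Ordered youngest to oldest: Cretaceous, Triassic, Permian, Calymmian.
Span = 1600 − 66 = 1534 Myr.

Cretaceous → Triassic → Permian → Calymmian; total span 1534 Myr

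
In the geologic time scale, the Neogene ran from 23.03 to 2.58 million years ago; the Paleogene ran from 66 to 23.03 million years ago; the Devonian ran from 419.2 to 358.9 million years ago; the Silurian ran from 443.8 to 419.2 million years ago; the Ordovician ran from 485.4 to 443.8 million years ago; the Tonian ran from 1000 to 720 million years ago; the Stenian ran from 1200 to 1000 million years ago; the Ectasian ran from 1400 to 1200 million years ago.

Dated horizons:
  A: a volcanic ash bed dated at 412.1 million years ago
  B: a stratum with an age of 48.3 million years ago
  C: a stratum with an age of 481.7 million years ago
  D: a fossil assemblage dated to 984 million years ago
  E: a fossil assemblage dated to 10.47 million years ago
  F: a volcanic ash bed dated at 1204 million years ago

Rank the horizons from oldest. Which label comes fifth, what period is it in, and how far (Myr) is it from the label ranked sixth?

Sorted oldest-first by Ma: F (1204), D (984), C (481.7), A (412.1), B (48.3), E (10.47).
The fifth oldest is B at 48.3 Ma, which lies in 66–23.03 Ma: the Paleogene.
The sixth oldest is E at 10.47 Ma; separation = |48.3 − 10.47| = 37.83 Myr.

B, in the Paleogene; 37.83 million years to E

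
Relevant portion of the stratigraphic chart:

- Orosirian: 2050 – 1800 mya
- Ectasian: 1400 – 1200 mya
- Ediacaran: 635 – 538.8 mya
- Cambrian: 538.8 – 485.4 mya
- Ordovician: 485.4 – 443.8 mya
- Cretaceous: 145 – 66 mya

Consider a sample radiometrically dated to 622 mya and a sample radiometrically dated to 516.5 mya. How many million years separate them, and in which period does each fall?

Elapsed time: 622 − 516.5 = 105.5 Myr.
622 Ma lies within 635–538.8 Ma: Ediacaran.
516.5 Ma lies within 538.8–485.4 Ma: Cambrian.

105.5 million years apart; the first in the Ediacaran, the second in the Cambrian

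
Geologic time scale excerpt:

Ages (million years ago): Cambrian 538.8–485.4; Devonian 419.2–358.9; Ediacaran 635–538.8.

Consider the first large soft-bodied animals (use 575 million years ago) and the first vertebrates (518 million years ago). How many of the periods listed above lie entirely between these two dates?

0

Checking each listed span, none has both start < 575 Ma and end > 518 Ma — every period straddles one of the two dates or lies outside them — so the count is 0.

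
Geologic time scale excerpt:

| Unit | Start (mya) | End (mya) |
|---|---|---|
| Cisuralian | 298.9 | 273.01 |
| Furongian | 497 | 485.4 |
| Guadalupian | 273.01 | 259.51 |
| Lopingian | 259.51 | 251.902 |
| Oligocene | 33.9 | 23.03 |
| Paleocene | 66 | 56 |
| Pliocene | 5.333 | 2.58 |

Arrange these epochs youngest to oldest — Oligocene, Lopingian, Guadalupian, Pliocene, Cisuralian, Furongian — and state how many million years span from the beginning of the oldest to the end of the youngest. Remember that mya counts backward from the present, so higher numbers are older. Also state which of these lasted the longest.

From the excerpt: Oligocene 33.9–23.03; Lopingian 259.51–251.902; Guadalupian 273.01–259.51; Pliocene 5.333–2.58; Cisuralian 298.9–273.01; Furongian 497–485.4 (Ma).
Larger Ma is earlier, so the oldest is Furongian and the youngest is Pliocene; youngest to oldest: Pliocene, Oligocene, Lopingian, Guadalupian, Cisuralian, Furongian.
Oldest start 497 minus youngest end 2.58 gives 494.42 Myr overall.
Individual lengths (start − end): Cisuralian 25.89; Furongian 11.6; Oligocene 10.87; Guadalupian 13.5; Pliocene 2.753; Lopingian 7.608. The largest is Cisuralian at 25.89 Myr.

Pliocene, Oligocene, Lopingian, Guadalupian, Cisuralian, Furongian; total span 494.42 Myr; longest is Cisuralian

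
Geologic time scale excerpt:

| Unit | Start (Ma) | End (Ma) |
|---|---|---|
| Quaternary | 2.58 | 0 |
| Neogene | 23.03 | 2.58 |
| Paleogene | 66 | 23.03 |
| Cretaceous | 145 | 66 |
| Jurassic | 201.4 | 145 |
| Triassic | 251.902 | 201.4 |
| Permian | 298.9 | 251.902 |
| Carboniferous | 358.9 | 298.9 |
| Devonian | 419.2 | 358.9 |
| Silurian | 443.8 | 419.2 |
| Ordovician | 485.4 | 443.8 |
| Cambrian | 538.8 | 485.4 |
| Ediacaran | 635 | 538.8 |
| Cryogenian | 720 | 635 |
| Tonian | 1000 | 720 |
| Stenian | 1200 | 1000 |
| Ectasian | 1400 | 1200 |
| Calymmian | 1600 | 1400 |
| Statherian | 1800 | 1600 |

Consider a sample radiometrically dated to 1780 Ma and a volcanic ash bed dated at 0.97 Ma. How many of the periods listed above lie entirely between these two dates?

1780 Ma sits inside the Statherian (1800–1600) and 0.97 Ma inside the Quaternary (2.58–0); neither of those is wholly between the two dates.
The listed periods lying completely between them are Calymmian, Ectasian, Stenian, Tonian, Cryogenian, Ediacaran, Cambrian, Ordovician, Silurian, Devonian, Carboniferous, Permian, Triassic, Jurassic, Cretaceous, Paleogene, Neogene — 17 in all.

17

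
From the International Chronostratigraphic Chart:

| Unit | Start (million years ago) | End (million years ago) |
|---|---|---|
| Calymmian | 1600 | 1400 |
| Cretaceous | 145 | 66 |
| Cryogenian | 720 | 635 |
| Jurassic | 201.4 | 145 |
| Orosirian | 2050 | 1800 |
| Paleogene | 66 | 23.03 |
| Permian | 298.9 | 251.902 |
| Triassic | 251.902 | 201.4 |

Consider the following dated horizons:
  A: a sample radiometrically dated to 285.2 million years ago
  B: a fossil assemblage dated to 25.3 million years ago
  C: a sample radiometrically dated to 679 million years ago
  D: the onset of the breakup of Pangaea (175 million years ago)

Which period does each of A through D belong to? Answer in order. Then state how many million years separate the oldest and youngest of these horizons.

A — Permian; B — Paleogene; C — Cryogenian; D — Jurassic; span 653.7 million years

Match each age against the start–end ranges in the excerpt: A = 285.2 Ma → Permian (298.9–251.902); B = 25.3 Ma → Paleogene (66–23.03); C = 679 Ma → Cryogenian (720–635); D = 175 Ma → Jurassic (201.4–145).
The largest age is 679 Ma and the smallest is 25.3 Ma; their difference is 653.7 Myr.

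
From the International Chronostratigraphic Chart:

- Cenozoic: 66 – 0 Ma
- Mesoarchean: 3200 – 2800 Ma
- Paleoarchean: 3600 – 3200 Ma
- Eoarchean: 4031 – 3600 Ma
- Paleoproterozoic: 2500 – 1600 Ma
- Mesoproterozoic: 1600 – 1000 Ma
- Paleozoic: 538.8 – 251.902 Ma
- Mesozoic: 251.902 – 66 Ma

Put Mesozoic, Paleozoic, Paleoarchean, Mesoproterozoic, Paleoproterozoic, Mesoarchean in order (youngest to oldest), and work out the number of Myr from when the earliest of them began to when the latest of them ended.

Start ages (Ma): Paleoarchean 3600, Mesoarchean 3200, Paleoproterozoic 2500, Mesoproterozoic 1600, Paleozoic 538.8, Mesozoic 251.902.
Ordered youngest to oldest: Mesozoic, Paleozoic, Mesoproterozoic, Paleoproterozoic, Mesoarchean, Paleoarchean.
Span = 3600 − 66 = 3534 Myr.

Mesozoic → Paleozoic → Mesoproterozoic → Paleoproterozoic → Mesoarchean → Paleoarchean; total span 3534 Myr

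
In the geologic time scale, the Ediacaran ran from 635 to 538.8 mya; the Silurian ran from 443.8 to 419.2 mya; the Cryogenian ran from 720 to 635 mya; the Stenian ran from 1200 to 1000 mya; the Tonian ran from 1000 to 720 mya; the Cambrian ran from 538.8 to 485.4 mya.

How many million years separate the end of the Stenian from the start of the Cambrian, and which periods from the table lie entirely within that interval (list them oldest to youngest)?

The Stenian closes at 1000 Ma and the Cambrian opens at 538.8 Ma, so the interval is 1000 − 538.8 = 461.2 Myr.
A period fits inside if it starts at or after 1000 Ma and ends at or before 538.8 Ma; oldest first that gives Tonian, Cryogenian, Ediacaran.

461.2 million years; Tonian, Cryogenian, Ediacaran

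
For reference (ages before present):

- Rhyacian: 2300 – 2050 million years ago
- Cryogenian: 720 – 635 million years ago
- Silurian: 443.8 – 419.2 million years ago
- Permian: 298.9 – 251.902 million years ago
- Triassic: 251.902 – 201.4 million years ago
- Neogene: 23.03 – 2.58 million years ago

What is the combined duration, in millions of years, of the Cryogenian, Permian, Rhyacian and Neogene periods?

402.448 million years

Duration is start − end for each: (720 − 635) + (298.9 − 251.902) + (2300 − 2050) + (23.03 − 2.58).
That is 85 + 46.998 + 250 + 20.45, which totals 402.448 million years.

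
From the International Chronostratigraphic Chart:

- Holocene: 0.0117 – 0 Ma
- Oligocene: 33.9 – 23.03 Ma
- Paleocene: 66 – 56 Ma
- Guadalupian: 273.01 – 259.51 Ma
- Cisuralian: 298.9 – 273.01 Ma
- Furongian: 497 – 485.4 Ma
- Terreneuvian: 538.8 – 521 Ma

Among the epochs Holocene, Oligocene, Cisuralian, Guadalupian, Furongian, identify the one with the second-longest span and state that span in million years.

Durations: Holocene 0.0117; Oligocene 10.87; Cisuralian 25.89; Guadalupian 13.5; Furongian 11.6 Myr.
Sorted longest-first: Cisuralian (25.89), Guadalupian (13.5), Furongian (11.6), Oligocene (10.87), Holocene (0.0117).
The second longest is Guadalupian at 13.5 Myr.

Guadalupian, 13.5 million years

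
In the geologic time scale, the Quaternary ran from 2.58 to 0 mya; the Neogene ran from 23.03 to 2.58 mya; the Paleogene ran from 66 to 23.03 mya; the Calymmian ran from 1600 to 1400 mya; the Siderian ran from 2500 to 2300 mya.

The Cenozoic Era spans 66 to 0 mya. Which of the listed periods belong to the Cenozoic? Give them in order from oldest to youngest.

Periods with both bounds inside 66–0 Ma: Paleogene (66–23.03), Neogene (23.03–2.58), Quaternary (2.58–0).

Paleogene, Neogene, Quaternary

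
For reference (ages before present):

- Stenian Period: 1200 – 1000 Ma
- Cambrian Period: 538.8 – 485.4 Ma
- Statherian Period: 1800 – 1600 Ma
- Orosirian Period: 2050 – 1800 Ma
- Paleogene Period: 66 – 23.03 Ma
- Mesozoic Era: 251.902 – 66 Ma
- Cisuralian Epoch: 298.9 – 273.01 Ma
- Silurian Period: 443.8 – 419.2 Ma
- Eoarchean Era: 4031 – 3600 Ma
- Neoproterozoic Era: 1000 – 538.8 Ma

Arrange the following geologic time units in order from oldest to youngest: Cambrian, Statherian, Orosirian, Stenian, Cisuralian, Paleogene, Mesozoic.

The oldest of these is Orosirian (starts 2050 Ma) and the youngest is Paleogene (ends 23.03 Ma).
In between, by decreasing start age: Statherian (1800), Stenian (1200), Cambrian (538.8), Cisuralian (298.9), Mesozoic (251.902).

Orosirian, Statherian, Stenian, Cambrian, Cisuralian, Mesozoic, Paleogene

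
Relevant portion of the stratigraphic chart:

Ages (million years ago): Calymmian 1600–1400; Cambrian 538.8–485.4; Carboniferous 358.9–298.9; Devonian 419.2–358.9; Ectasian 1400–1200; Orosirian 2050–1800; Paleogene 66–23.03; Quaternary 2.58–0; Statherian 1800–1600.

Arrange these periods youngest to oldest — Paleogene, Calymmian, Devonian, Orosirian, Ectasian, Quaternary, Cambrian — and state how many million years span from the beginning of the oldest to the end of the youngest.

Quaternary, Paleogene, Devonian, Cambrian, Ectasian, Calymmian, Orosirian; total span 2050 Myr

Start ages (Ma): Orosirian 2050, Calymmian 1600, Ectasian 1400, Cambrian 538.8, Devonian 419.2, Paleogene 66, Quaternary 2.58.
Ordered youngest to oldest: Quaternary, Paleogene, Devonian, Cambrian, Ectasian, Calymmian, Orosirian.
Span = 2050 − 0 = 2050 Myr.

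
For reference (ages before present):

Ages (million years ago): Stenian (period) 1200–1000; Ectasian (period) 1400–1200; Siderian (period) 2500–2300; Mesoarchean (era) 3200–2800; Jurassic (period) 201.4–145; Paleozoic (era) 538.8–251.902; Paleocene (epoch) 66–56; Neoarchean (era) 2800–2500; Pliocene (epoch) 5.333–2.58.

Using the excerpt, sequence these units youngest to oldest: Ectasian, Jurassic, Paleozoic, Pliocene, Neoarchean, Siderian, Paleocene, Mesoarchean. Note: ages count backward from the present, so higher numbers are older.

Pliocene, then Paleocene, then Jurassic, then Paleozoic, then Ectasian, then Siderian, then Neoarchean, then Mesoarchean

Sorting by start age (ascending Ma, since larger Ma = older): Pliocene start 5.333, Paleocene start 66, Jurassic start 201.4, Paleozoic start 538.8, Ectasian start 1400, Siderian start 2500, Neoarchean start 2800, Mesoarchean start 3200.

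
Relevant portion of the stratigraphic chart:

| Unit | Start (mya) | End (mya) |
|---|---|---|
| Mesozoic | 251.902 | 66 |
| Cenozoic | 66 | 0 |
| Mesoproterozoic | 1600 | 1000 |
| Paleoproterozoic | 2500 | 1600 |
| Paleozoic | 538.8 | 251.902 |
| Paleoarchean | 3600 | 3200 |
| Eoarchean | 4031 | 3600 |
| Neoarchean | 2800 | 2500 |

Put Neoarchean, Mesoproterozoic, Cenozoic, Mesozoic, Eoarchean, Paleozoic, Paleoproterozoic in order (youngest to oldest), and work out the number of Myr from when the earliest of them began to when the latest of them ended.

Cenozoic, Mesozoic, Paleozoic, Mesoproterozoic, Paleoproterozoic, Neoarchean, Eoarchean; total span 4031 Myr

From the excerpt: Neoarchean 2800–2500; Mesoproterozoic 1600–1000; Cenozoic 66–0; Mesozoic 251.902–66; Eoarchean 4031–3600; Paleozoic 538.8–251.902; Paleoproterozoic 2500–1600 (Ma).
Larger Ma is earlier, so the oldest is Eoarchean and the youngest is Cenozoic; youngest to oldest: Cenozoic, Mesozoic, Paleozoic, Mesoproterozoic, Paleoproterozoic, Neoarchean, Eoarchean.
Oldest start 4031 minus youngest end 0 gives 4031 Myr overall.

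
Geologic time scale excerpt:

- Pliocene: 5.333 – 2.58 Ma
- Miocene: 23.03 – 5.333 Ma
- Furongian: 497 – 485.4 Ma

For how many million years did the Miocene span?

17.697 million years

23.03 − 5.333 = 17.697 million years.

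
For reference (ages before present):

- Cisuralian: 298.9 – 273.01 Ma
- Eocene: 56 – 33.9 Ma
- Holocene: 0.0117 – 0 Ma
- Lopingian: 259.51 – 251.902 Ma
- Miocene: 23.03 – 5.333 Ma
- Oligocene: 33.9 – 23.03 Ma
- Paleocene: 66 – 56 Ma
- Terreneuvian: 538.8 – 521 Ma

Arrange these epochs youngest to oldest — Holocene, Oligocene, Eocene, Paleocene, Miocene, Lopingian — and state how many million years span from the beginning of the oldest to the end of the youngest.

Start ages (Ma): Lopingian 259.51, Paleocene 66, Eocene 56, Oligocene 33.9, Miocene 23.03, Holocene 0.0117.
Ordered youngest to oldest: Holocene, Miocene, Oligocene, Eocene, Paleocene, Lopingian.
Span = 259.51 − 0 = 259.51 Myr.

Holocene → Miocene → Oligocene → Eocene → Paleocene → Lopingian; total span 259.51 Myr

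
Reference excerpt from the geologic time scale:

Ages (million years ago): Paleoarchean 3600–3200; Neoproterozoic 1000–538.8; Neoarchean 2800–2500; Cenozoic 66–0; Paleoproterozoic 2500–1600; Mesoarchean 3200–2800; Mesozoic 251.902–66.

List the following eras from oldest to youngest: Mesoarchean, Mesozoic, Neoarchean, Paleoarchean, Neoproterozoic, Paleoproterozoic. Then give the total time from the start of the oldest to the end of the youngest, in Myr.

From the excerpt: Mesoarchean 3200–2800; Mesozoic 251.902–66; Neoarchean 2800–2500; Paleoarchean 3600–3200; Neoproterozoic 1000–538.8; Paleoproterozoic 2500–1600 (Ma).
Larger Ma is earlier, so the oldest is Paleoarchean and the youngest is Mesozoic; oldest to youngest: Paleoarchean, Mesoarchean, Neoarchean, Paleoproterozoic, Neoproterozoic, Mesozoic.
Oldest start 3600 minus youngest end 66 gives 3534 Myr overall.

Paleoarchean → Mesoarchean → Neoarchean → Paleoproterozoic → Neoproterozoic → Mesozoic; total span 3534 Myr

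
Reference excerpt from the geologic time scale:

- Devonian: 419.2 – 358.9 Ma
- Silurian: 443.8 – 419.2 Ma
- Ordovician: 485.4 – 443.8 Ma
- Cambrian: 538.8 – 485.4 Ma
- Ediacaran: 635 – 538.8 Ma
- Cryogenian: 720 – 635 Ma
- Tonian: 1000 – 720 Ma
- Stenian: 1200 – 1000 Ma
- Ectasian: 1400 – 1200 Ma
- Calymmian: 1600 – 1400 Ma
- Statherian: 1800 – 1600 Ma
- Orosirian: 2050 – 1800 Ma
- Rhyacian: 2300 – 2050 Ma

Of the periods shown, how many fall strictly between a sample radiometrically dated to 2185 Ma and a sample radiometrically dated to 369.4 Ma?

11

The older date is 2185 Ma and the younger is 369.4 Ma.
Periods with start < 2185 and end > 369.4 Ma: Orosirian (2050–1800), Statherian (1800–1600), Calymmian (1600–1400), Ectasian (1400–1200), Stenian (1200–1000), Tonian (1000–720), Cryogenian (720–635), Ediacaran (635–538.8), Cambrian (538.8–485.4), Ordovician (485.4–443.8), Silurian (443.8–419.2).
That is 11 complete periods.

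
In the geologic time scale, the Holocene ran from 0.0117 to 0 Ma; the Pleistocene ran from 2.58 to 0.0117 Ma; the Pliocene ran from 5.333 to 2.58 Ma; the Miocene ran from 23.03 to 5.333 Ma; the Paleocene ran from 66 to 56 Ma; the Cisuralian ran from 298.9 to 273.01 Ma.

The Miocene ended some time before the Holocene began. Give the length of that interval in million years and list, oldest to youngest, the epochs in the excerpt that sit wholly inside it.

5.3213 million years; Pliocene, Pleistocene

End of Miocene = 5.333 Ma; start of Holocene = 0.0117 Ma.
Gap = 5.333 − 0.0117 = 5.3213 Myr.
Epochs wholly inside 5.333–0.0117 Ma: Pliocene (5.333–2.58), Pleistocene (2.58–0.0117).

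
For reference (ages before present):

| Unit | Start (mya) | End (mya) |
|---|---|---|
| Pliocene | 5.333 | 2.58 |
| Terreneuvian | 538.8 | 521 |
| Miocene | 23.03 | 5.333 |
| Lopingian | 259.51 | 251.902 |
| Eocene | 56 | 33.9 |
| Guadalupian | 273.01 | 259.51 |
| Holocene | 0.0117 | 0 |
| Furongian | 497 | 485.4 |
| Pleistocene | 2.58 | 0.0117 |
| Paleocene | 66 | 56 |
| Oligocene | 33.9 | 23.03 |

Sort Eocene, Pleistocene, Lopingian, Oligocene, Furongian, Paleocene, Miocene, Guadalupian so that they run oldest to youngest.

Furongian → Guadalupian → Lopingian → Paleocene → Eocene → Oligocene → Miocene → Pleistocene

Read off each span (Ma): Eocene 56–33.9; Pleistocene 2.58–0.0117; Lopingian 259.51–251.902; Oligocene 33.9–23.03; Furongian 497–485.4; Paleocene 66–56; Miocene 23.03–5.333; Guadalupian 273.01–259.51.
Larger Ma is older, so oldest→youngest is Furongian, Guadalupian, Lopingian, Paleocene, Eocene, Oligocene, Miocene, Pleistocene.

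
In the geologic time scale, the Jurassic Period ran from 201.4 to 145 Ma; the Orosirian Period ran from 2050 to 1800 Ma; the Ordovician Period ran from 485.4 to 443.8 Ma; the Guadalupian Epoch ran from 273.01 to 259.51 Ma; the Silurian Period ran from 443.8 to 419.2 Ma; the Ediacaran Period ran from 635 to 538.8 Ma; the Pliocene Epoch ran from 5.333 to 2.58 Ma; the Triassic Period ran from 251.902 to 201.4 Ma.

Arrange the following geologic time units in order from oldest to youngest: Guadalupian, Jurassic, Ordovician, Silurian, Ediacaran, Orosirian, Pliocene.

Sorting by start age (descending Ma, since larger Ma = older): Orosirian start 2050, Ediacaran start 635, Ordovician start 485.4, Silurian start 443.8, Guadalupian start 273.01, Jurassic start 201.4, Pliocene start 5.333.

Orosirian, then Ediacaran, then Ordovician, then Silurian, then Guadalupian, then Jurassic, then Pliocene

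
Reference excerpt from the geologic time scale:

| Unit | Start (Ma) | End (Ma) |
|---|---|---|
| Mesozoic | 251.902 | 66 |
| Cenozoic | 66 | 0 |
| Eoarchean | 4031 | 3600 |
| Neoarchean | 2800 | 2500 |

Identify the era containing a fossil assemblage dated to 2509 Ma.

2509 Ma lies between 2800 and 2500 Ma, so it falls in the Neoarchean.

Neoarchean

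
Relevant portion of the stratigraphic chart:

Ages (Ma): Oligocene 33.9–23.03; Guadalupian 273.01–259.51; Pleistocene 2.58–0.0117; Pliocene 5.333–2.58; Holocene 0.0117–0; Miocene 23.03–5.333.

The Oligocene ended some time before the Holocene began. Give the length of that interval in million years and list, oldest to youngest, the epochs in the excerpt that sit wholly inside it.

End of Oligocene = 23.03 Ma; start of Holocene = 0.0117 Ma.
Gap = 23.03 − 0.0117 = 23.0183 Myr.
Epochs wholly inside 23.03–0.0117 Ma: Miocene (23.03–5.333), Pliocene (5.333–2.58), Pleistocene (2.58–0.0117).

23.0183 million years; Miocene, Pliocene, Pleistocene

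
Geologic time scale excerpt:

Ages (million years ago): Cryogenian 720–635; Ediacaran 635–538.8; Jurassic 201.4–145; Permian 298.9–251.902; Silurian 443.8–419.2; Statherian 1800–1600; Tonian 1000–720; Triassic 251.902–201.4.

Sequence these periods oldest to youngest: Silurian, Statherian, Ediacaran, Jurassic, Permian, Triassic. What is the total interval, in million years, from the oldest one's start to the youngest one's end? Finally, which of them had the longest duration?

Start ages (Ma): Statherian 1800, Ediacaran 635, Silurian 443.8, Permian 298.9, Triassic 251.902, Jurassic 201.4.
Ordered oldest to youngest: Statherian, Ediacaran, Silurian, Permian, Triassic, Jurassic.
Span = 1800 − 145 = 1655 Myr.
Durations: Permian 46.998, Statherian 200, Ediacaran 96.2, Silurian 24.6, Jurassic 56.4, Triassic 50.502 → longest is Statherian (200 Myr).

Statherian, Ediacaran, Silurian, Permian, Triassic, Jurassic; total span 1655 Myr; longest is Statherian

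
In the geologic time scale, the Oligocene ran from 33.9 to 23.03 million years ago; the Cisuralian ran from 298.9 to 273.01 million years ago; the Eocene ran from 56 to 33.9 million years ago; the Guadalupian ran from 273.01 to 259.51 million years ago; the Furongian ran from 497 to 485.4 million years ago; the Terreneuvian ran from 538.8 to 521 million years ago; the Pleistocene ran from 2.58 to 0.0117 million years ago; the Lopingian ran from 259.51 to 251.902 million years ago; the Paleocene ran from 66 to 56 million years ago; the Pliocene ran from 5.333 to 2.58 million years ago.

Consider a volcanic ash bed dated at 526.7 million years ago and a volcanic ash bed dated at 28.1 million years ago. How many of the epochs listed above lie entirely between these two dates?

6

526.7 Ma sits inside the Terreneuvian (538.8–521) and 28.1 Ma inside the Oligocene (33.9–23.03); neither of those is wholly between the two dates.
The listed epochs lying completely between them are Furongian, Cisuralian, Guadalupian, Lopingian, Paleocene, Eocene — 6 in all.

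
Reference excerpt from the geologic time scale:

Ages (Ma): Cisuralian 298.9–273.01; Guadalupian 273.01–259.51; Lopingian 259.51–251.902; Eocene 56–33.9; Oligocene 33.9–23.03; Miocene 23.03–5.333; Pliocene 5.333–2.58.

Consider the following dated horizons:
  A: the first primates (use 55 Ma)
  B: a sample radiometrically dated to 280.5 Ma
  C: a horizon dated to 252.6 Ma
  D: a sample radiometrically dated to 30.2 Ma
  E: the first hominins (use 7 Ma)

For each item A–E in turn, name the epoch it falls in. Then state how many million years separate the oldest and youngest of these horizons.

A: 55 Ma lies in 56–33.9 Ma, so Eocene.
B: 280.5 Ma lies in 298.9–273.01 Ma, so Cisuralian.
C: 252.6 Ma lies in 259.51–251.902 Ma, so Lopingian.
D: 30.2 Ma lies in 33.9–23.03 Ma, so Oligocene.
E: 7 Ma lies in 23.03–5.333 Ma, so Miocene.
Oldest = 280.5 Ma, youngest = 7 Ma → span 273.5 Myr.

A — Eocene; B — Cisuralian; C — Lopingian; D — Oligocene; E — Miocene; span 273.5 million years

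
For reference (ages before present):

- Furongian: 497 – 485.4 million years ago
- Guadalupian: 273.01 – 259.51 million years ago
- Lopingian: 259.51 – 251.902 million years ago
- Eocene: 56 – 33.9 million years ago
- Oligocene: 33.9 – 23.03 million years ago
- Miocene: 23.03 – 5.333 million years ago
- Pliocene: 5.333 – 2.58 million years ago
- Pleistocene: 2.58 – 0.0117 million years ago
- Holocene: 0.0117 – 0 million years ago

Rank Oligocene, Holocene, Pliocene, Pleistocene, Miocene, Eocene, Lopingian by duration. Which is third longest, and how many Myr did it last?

Durations: Oligocene 10.87; Holocene 0.0117; Pliocene 2.753; Pleistocene 2.5683; Miocene 17.697; Eocene 22.1; Lopingian 7.608 Myr.
Sorted longest-first: Eocene (22.1), Miocene (17.697), Oligocene (10.87), Lopingian (7.608), Pliocene (2.753), Pleistocene (2.5683), Holocene (0.0117).
The third longest is Oligocene at 10.87 Myr.

Oligocene, 10.87 million years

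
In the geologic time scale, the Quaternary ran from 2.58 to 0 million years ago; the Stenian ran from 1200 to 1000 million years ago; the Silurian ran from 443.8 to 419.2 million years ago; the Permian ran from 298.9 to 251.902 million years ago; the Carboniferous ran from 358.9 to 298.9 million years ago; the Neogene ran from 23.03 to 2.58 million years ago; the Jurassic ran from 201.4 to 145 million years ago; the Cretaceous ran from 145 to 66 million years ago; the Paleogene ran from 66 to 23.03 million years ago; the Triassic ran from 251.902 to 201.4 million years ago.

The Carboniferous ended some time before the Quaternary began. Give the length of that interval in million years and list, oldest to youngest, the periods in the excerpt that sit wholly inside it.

296.32 million years; Permian, Triassic, Jurassic, Cretaceous, Paleogene, Neogene

End of Carboniferous = 298.9 Ma; start of Quaternary = 2.58 Ma.
Gap = 298.9 − 2.58 = 296.32 Myr.
Periods wholly inside 298.9–2.58 Ma: Permian (298.9–251.902), Triassic (251.902–201.4), Jurassic (201.4–145), Cretaceous (145–66), Paleogene (66–23.03), Neogene (23.03–2.58).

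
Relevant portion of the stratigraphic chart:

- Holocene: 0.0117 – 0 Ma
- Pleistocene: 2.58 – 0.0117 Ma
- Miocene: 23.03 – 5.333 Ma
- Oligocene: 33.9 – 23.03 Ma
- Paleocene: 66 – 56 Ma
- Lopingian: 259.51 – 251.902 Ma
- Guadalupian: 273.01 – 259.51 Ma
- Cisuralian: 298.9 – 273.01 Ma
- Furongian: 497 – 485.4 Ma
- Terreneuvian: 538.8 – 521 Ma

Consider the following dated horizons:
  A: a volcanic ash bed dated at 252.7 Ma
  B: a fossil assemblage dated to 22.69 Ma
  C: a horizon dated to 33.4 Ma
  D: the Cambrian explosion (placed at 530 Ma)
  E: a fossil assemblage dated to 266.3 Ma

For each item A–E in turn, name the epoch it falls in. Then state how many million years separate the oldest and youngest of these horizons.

A: 252.7 Ma lies in 259.51–251.902 Ma, so Lopingian.
B: 22.69 Ma lies in 23.03–5.333 Ma, so Miocene.
C: 33.4 Ma lies in 33.9–23.03 Ma, so Oligocene.
D: 530 Ma lies in 538.8–521 Ma, so Terreneuvian.
E: 266.3 Ma lies in 273.01–259.51 Ma, so Guadalupian.
Oldest = 530 Ma, youngest = 22.69 Ma → span 507.31 Myr.

A — Lopingian; B — Miocene; C — Oligocene; D — Terreneuvian; E — Guadalupian; span 507.31 million years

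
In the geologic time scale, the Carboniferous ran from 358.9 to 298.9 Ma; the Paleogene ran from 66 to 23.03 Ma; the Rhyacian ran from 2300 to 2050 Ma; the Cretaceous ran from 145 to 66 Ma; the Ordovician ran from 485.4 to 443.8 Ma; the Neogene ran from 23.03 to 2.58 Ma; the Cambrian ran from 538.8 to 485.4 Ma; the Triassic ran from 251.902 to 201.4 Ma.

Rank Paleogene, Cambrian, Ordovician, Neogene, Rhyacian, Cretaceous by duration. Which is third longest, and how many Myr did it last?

Durations: Paleogene 42.97; Cambrian 53.4; Ordovician 41.6; Neogene 20.45; Rhyacian 250; Cretaceous 79 Myr.
Sorted longest-first: Rhyacian (250), Cretaceous (79), Cambrian (53.4), Paleogene (42.97), Ordovician (41.6), Neogene (20.45).
The third longest is Cambrian at 53.4 Myr.

Cambrian, 53.4 million years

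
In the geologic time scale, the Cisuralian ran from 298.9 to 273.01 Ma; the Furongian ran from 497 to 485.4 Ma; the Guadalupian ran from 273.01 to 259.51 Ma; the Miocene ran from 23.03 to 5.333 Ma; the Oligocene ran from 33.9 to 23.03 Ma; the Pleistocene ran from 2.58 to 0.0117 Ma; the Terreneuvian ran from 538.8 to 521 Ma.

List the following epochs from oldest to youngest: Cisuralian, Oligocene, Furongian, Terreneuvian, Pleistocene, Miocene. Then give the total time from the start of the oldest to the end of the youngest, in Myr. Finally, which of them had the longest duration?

From the excerpt: Cisuralian 298.9–273.01; Oligocene 33.9–23.03; Furongian 497–485.4; Terreneuvian 538.8–521; Pleistocene 2.58–0.0117; Miocene 23.03–5.333 (Ma).
Larger Ma is earlier, so the oldest is Terreneuvian and the youngest is Pleistocene; oldest to youngest: Terreneuvian, Furongian, Cisuralian, Oligocene, Miocene, Pleistocene.
Oldest start 538.8 minus youngest end 0.0117 gives 538.7883 Myr overall.
Individual lengths (start − end): Terreneuvian 17.8; Cisuralian 25.89; Pleistocene 2.5683; Oligocene 10.87; Miocene 17.697; Furongian 11.6. The largest is Cisuralian at 25.89 Myr.

Terreneuvian, Furongian, Cisuralian, Oligocene, Miocene, Pleistocene; total span 538.7883 Myr; longest is Cisuralian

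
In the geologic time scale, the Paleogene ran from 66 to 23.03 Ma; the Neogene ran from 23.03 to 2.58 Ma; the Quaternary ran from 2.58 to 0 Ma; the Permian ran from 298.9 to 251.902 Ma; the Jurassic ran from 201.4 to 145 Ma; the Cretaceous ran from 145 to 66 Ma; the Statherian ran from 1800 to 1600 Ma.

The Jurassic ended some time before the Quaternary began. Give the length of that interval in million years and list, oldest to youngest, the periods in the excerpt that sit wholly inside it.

142.42 million years; Cretaceous, Paleogene, Neogene

The Jurassic closes at 145 Ma and the Quaternary opens at 2.58 Ma, so the interval is 145 − 2.58 = 142.42 Myr.
A period fits inside if it starts at or after 145 Ma and ends at or before 2.58 Ma; oldest first that gives Cretaceous, Paleogene, Neogene.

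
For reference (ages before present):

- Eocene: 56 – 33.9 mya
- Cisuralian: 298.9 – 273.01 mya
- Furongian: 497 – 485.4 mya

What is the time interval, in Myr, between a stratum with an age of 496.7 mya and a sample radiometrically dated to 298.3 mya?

496.7 − 298.3 = 198.4 million years.

198.4 million years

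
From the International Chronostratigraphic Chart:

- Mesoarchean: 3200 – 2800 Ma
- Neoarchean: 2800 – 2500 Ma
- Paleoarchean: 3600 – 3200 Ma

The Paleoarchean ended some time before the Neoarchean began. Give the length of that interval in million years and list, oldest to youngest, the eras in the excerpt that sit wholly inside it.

The Paleoarchean closes at 3200 Ma and the Neoarchean opens at 2800 Ma, so the interval is 3200 − 2800 = 400 Myr.
An era fits inside if it starts at or after 3200 Ma and ends at or before 2800 Ma; oldest first that gives Mesoarchean.

400 million years; Mesoarchean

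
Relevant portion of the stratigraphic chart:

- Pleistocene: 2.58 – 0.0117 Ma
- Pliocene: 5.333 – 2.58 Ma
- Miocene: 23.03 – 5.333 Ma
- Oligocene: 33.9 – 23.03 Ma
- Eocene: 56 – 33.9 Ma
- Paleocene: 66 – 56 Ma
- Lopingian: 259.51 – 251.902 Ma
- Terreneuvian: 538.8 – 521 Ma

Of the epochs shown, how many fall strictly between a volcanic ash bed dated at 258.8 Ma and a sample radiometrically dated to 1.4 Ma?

5

The older date is 258.8 Ma and the younger is 1.4 Ma.
Epochs with start < 258.8 and end > 1.4 Ma: Paleocene (66–56), Eocene (56–33.9), Oligocene (33.9–23.03), Miocene (23.03–5.333), Pliocene (5.333–2.58).
That is 5 complete epochs.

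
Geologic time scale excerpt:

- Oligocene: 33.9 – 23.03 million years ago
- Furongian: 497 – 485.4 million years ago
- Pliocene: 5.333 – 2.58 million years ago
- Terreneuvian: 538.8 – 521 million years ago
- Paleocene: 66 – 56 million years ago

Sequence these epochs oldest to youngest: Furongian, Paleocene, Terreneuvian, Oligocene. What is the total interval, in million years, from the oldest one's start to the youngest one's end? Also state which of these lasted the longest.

Terreneuvian, Furongian, Paleocene, Oligocene; total span 515.77 Myr; longest is Terreneuvian

Start ages (Ma): Terreneuvian 538.8, Furongian 497, Paleocene 66, Oligocene 33.9.
Ordered oldest to youngest: Terreneuvian, Furongian, Paleocene, Oligocene.
Span = 538.8 − 23.03 = 515.77 Myr.
Durations: Paleocene 10, Terreneuvian 17.8, Oligocene 10.87, Furongian 11.6 → longest is Terreneuvian (17.8 Myr).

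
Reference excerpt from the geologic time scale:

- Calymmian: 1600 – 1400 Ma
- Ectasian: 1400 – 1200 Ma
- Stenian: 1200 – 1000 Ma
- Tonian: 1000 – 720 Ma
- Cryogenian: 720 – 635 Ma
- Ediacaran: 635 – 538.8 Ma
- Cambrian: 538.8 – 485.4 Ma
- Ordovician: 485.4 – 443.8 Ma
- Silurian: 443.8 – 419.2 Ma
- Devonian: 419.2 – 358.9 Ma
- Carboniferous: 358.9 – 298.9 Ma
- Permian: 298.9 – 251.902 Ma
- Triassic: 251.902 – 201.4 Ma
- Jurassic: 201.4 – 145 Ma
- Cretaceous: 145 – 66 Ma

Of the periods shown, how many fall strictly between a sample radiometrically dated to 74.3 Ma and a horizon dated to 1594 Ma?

13

The older date is 1594 Ma and the younger is 74.3 Ma.
Periods with start < 1594 and end > 74.3 Ma: Ectasian (1400–1200), Stenian (1200–1000), Tonian (1000–720), Cryogenian (720–635), Ediacaran (635–538.8), Cambrian (538.8–485.4), Ordovician (485.4–443.8), Silurian (443.8–419.2), Devonian (419.2–358.9), Carboniferous (358.9–298.9), Permian (298.9–251.902), Triassic (251.902–201.4), Jurassic (201.4–145).
That is 13 complete periods.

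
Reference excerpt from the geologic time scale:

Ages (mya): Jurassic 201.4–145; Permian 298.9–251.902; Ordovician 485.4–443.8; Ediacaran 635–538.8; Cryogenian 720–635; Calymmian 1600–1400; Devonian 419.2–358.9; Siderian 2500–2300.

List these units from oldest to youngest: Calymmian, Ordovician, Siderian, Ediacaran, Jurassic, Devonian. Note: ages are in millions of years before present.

Sorting by start age (descending Ma, since larger Ma = older): Siderian start 2500, Calymmian start 1600, Ediacaran start 635, Ordovician start 485.4, Devonian start 419.2, Jurassic start 201.4.

Siderian, Calymmian, Ediacaran, Ordovician, Devonian, Jurassic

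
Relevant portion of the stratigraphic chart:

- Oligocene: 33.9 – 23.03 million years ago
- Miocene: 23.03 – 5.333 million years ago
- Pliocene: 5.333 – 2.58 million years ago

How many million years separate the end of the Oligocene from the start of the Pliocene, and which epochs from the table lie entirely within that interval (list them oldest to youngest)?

17.697 million years; Miocene

The Oligocene closes at 23.03 Ma and the Pliocene opens at 5.333 Ma, so the interval is 23.03 − 5.333 = 17.697 Myr.
An epoch fits inside if it starts at or after 23.03 Ma and ends at or before 5.333 Ma; oldest first that gives Miocene.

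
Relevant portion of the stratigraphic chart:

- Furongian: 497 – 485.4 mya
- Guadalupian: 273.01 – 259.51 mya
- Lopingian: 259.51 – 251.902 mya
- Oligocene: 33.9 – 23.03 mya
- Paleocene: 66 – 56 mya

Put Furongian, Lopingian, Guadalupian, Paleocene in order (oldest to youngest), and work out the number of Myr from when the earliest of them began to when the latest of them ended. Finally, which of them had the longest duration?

Start ages (Ma): Furongian 497, Guadalupian 273.01, Lopingian 259.51, Paleocene 66.
Ordered oldest to youngest: Furongian, Guadalupian, Lopingian, Paleocene.
Span = 497 − 56 = 441 Myr.
Durations: Paleocene 10, Lopingian 7.608, Guadalupian 13.5, Furongian 11.6 → longest is Guadalupian (13.5 Myr).

Furongian, Guadalupian, Lopingian, Paleocene; total span 441 Myr; longest is Guadalupian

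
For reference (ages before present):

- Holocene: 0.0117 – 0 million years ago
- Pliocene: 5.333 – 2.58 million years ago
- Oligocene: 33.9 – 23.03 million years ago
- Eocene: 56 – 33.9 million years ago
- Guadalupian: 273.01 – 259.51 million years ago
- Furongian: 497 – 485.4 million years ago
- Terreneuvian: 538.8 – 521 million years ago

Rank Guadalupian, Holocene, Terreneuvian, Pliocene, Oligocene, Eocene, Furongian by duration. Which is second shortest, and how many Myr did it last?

Pliocene, 2.753 million years

Start − end for each: Guadalupian 273.01 − 259.51 = 13.5; Holocene 0.0117 − 0 = 0.0117; Terreneuvian 538.8 − 521 = 17.8; Pliocene 5.333 − 2.58 = 2.753; Oligocene 33.9 − 23.03 = 10.87; Eocene 56 − 33.9 = 22.1; Furongian 497 − 485.4 = 11.6.
Ranking these from shortest: Holocene < Pliocene < Oligocene < Furongian < Guadalupian < Terreneuvian < Eocene.
Position 2 in that ranking is Pliocene, which lasted 2.753 Myr.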